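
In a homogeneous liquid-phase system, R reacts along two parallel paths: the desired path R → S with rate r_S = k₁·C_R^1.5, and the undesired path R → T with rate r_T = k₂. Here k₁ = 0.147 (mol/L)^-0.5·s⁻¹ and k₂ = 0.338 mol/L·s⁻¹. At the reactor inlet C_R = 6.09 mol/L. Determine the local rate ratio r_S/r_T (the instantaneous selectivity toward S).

6.54

S_{S/T} = r_S/r_T = (k₁·C_R^1.5)/(k₂) = (k₁/k₂)·C_R^1.5.
= (0.147×6.090^1.5) / (0.338) = 2.209/0.3380 = 6.54.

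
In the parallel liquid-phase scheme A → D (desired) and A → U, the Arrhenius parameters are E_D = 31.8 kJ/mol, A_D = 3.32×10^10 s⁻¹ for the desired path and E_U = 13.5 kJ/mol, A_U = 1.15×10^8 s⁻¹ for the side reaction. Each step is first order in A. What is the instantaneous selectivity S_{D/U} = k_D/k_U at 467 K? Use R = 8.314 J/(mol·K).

2.59

k_D/k_U = (A_D/A_U)·exp[−(E_D−E_U)/(RT)] = (A_D/A_U)·exp[(E_U−E_D)/(RT)].
(E_U−E_D)/(RT) = (13.5−31.8)×10³/(8.314×467) = -18300/3883 = -4.713.
k_D/k_U = (3.32×10^10/1.15×10^8)·exp(-4.713) = 288.7 × 0.008975 = 2.59.
Since E_D > E_U, raising the temperature improves selectivity toward D.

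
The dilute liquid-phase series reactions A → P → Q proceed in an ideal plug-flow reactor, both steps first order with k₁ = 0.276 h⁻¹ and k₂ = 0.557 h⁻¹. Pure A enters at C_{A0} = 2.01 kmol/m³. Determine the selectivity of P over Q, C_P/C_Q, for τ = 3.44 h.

For first-order series with pure A initially, C_P(τ) = k₁C_{A0}/(k₂−k₁)·(e^(−k₁τ) − e^(−k₂τ)).
e^(−k₁τ) = e^(−0.276×3.44) = e^(−0.9494) = 0.3870; e^(−k₂τ) = e^(−1.916) = 0.1472.
C_P = 0.276×2.01/(0.557−0.276) × (0.3870−0.1472) = 1.974×0.2398 = 0.4734 kmol/m³.
C_A = C_{A0}e^(−k₁τ) = 0.7778 kmol/m³, so C_Q = C_{A0}−C_A−C_P = 0.7588 kmol/m³; C_P/C_Q = 0.624.

0.624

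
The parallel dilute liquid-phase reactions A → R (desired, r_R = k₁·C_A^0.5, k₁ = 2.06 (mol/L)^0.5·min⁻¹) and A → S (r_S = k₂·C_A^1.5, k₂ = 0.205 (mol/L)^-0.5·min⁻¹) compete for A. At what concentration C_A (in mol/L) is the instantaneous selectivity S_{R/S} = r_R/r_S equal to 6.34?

1.58 mol/L

S_{R/S} = (k₁/k₂)·C_A⁻¹ ⇒ C_A = (S·k₂/k₁)^(-1).
= (6.34×0.205/2.06)^(-1) = (0.6309)^(-1) = 1.58 mol/L.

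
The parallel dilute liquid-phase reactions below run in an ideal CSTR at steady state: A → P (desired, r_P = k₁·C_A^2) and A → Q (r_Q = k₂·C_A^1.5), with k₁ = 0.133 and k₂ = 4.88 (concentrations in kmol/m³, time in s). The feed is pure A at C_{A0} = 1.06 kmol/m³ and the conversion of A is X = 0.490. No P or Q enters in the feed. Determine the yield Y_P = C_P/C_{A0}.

Exit C_A = C_{A0}(1−X) = 1.06×0.510 = 0.5406 kmol/m³.
Rates in a CSTR are evaluated at the outlet concentration: r_P = 0.133×0.5406^2 = 0.03887, r_Q = 4.88×0.5406^1.5 = 1.940.
Fraction of consumed A going to P: r_P/(r_P+r_Q) = 0.01965.
C_P = 0.01965·C_{A0}·X = 0.01965×1.06×0.490 = 0.0102 kmol/m³; Y_P = C_P/C_{A0} = 0.00963.

0.00963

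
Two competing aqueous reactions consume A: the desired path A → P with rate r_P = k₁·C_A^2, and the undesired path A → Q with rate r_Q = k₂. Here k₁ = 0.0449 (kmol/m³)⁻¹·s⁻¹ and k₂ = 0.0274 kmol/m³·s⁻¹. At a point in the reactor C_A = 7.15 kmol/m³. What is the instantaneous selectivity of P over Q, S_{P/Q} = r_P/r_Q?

S_{P/Q} = r_P/r_Q = (k₁·C_A^2)/(k₂) = (k₁/k₂)·C_A^2.
= (0.0449×7.150^2) / (0.0274) = 2.295/0.02740 = 83.8.
Since the desired path is higher order in A, keeping C_A high (PFR or concentrated feed) favours P.

83.8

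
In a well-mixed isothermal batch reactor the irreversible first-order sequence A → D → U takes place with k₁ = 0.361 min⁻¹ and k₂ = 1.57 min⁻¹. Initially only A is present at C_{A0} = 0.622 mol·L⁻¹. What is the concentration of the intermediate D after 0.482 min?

The intermediate concentration in a first-order A→B→C sequence is C_D = k₁C_{A0}(e^(−k₁t) − e^(−k₂t))/(k₂−k₁).
e^(−k₁t) = e^(−0.361×0.482) = e^(−0.1740) = 0.8403; e^(−k₂t) = e^(−0.7567) = 0.4692.
C_D = 0.361×0.622/(1.57−0.361) × (0.8403−0.4692) = 0.1857×0.3711 = 0.06892 mol·L⁻¹.

0.0689 mol·L⁻¹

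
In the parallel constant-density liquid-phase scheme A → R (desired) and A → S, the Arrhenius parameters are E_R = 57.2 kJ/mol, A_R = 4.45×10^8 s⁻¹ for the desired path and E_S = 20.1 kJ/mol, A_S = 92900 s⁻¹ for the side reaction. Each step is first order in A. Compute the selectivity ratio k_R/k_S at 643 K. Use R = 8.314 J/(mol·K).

4.64

k_R/k_S = (A_R/A_S)·exp[−(E_R−E_S)/(RT)] = (A_R/A_S)·exp[(E_S−E_R)/(RT)].
(E_S−E_R)/(RT) = (20.1−57.2)×10³/(8.314×643) = -37100/5346 = -6.940.
k_R/k_S = (4.45×10^8/92900)·exp(-6.940) = 4790 × 9.684×10^-4 = 4.64.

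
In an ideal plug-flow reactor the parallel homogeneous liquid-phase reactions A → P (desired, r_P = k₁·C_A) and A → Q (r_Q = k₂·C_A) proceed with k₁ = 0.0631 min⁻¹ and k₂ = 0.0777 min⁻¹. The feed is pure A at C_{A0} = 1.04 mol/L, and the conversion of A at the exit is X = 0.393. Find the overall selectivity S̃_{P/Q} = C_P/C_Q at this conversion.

0.812

C_A = C_{A0}(1−X) = 0.6313 mol/L.
Both paths are first order in A, so the instantaneous fraction to P is constant: dC_P/d(−C_A) = k₁/(k₁+k₂) = 0.4482.
C_P = 0.4482·(C_{A0}−C_A) = 0.4482×0.4087 = 0.183 mol/L.
C_Q = (C_{A0}−C_A)−C_P = 0.2256 mol/L; S̃_{P/Q} = 0.1832/0.2256 = 0.812.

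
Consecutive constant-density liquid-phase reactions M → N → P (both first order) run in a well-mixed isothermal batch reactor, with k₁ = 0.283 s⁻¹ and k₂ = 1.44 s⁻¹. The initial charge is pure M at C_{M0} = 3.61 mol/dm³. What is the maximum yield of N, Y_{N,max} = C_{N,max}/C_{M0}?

0.132

At the optimum, C_{N,max}/C_{M0} = (k₁/k₂)^[k₂/(k₂−k₁)].
= (0.283/1.44)^(1.44/(1.44−0.283)) = (0.1965)^(1.245) = 0.1320.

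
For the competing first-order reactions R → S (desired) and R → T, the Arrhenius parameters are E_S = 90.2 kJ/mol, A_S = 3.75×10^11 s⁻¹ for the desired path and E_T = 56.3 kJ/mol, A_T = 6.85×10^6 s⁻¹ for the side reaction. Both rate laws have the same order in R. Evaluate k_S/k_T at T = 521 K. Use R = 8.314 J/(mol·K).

21.9

k_S/k_T = (A_S/A_T)·exp[−(E_S−E_T)/(RT)] = (A_S/A_T)·exp[(E_T−E_S)/(RT)].
(E_T−E_S)/(RT) = (56.3−90.2)×10³/(8.314×521) = -33900/4332 = -7.826.
k_S/k_T = (3.75×10^11/6.85×10^6)·exp(-7.826) = 54745 × 3.991×10^-4 = 21.9.
Since E_S > E_T, raising the temperature improves selectivity toward S.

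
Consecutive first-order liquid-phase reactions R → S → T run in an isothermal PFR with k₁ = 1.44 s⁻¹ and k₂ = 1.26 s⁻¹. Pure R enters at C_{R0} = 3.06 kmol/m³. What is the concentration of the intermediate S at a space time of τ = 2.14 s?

The intermediate concentration in a first-order A→B→C sequence is C_S = k₁C_{R0}(e^(−k₁τ) − e^(−k₂τ))/(k₂−k₁).
e^(−k₁τ) = e^(−1.44×2.14) = e^(−3.082) = 0.04589; e^(−k₂τ) = e^(−2.696) = 0.06745.
C_S = 1.44×3.06/(1.26−1.44) × (0.04589−0.06745) = (-24.48)×(-0.02156) = 0.5278 kmol/m³.

0.528 kmol/m³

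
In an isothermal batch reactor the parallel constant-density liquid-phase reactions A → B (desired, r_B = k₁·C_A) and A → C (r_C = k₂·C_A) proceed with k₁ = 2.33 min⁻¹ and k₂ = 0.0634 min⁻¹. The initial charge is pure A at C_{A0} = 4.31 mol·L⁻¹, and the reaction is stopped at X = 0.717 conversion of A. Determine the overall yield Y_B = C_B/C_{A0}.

C_A = C_{A0}(1−X) = 1.220 mol·L⁻¹.
Both paths are first order in A, so the instantaneous fraction to B is constant: dC_B/d(−C_A) = k₁/(k₁+k₂) = 0.9735.
C_B = 0.9735·(C_{A0}−C_A) = 0.9735×3.090 = 3.01 mol·L⁻¹.
Y_B = C_B/C_{A0} = 3.008/4.31 = 0.698.

0.698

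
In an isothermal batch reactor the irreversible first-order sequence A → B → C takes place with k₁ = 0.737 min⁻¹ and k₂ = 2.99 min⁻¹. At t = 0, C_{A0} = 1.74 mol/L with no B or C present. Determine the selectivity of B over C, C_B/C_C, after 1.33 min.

For first-order series with pure A initially, C_B(t) = k₁C_{A0}/(k₂−k₁)·(e^(−k₁t) − e^(−k₂t)).
e^(−k₁t) = e^(−0.737×1.33) = e^(−0.9802) = 0.3752; e^(−k₂t) = e^(−3.977) = 0.01875.
C_B = 0.737×1.74/(2.99−0.737) × (0.3752−0.01875) = 0.5692×0.3565 = 0.2029 mol/L.
C_A = C_{A0}e^(−k₁t) = 0.6529 mol/L, so C_C = C_{A0}−C_A−C_B = 0.8842 mol/L; C_B/C_C = 0.229.

0.229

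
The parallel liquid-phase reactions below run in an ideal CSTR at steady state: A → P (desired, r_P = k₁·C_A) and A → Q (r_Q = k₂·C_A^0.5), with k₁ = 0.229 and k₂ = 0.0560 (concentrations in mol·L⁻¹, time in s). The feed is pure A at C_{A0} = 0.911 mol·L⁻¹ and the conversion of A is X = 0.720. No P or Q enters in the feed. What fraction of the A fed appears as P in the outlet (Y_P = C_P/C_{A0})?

Exit C_A = C_{A0}(1−X) = 0.911×0.280 = 0.2551 mol·L⁻¹.
A CSTR operates uniformly at the exit composition, giving r_P = 0.05841 and r_Q = 0.02828 (each k·C_A^n at C_A = 0.2551).
Fraction of consumed A going to P: r_P/(r_P+r_Q) = 0.6738.
C_P = 0.6738·C_{A0}·X = 0.6738×0.911×0.720 = 0.442 mol·L⁻¹; Y_P = C_P/C_{A0} = 0.485.

0.485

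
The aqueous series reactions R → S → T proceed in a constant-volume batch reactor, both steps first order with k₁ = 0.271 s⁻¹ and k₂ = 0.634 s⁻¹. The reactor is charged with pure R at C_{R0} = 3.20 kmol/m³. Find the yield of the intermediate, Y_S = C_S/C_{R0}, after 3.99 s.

0.194

The intermediate concentration in a first-order A→B→C sequence is C_S = k₁C_{R0}(e^(−k₁t) − e^(−k₂t))/(k₂−k₁).
e^(−k₁t) = e^(−0.271×3.99) = e^(−1.081) = 0.3392; e^(−k₂t) = e^(−2.530) = 0.07969.
C_S = 0.271×3.20/(0.634−0.271) × (0.3392−0.07969) = 2.389×0.2595 = 0.6199 kmol/m³.
Y_S = C_S/C_{R0} = 0.6199/3.20 = 0.194.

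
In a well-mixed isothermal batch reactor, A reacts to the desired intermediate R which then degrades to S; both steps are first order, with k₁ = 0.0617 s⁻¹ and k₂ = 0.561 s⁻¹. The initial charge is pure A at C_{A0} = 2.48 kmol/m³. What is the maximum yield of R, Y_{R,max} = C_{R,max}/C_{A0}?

0.0837

For a first-order series the maximum intermediate yield is C_{R,max}/C_{A0} = (k₁/k₂)^[k₂/(k₂−k₁)].
= (0.0617/0.561)^(0.561/(0.561−0.0617)) = (0.1100)^(1.124) = 0.08373.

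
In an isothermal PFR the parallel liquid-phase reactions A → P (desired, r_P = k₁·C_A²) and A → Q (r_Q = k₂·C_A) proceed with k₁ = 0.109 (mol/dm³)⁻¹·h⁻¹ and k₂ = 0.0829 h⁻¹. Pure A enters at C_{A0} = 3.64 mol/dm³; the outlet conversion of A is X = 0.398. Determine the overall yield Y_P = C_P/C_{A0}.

0.315

C_A = C_{A0}(1−X) = 2.191 mol/dm³.
Along a PFR/batch, dC_Q/dC_A = −r_Q/(r_P+r_Q) = −k₂/(k₂+k₁·C_A).
Integrating from C_{A0} to C_A: C_Q = (0.0829/0.109)·ln[(0.0829+0.109·3.64)/(0.0829+0.109·2.19)] = 0.7606·ln(0.4797/0.3217) = 0.3037 mol/dm³.
Then C_P = (C_{A0}−C_A) − C_Q = 1.449 − 0.3037 = 1.145 mol/dm³.
Y_P = C_P/C_{A0} = 1.145/3.64 = 0.315.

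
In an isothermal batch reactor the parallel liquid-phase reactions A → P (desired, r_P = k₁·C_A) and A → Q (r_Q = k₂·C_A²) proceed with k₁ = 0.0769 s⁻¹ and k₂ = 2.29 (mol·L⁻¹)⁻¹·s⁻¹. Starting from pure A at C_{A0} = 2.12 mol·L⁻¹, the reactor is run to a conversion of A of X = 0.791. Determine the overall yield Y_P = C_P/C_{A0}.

C_A = C_{A0}(1−X) = 0.4431 mol·L⁻¹.
Along a PFR/batch, dC_P/dC_A = −r_P/(r_P+r_Q) = −k₁/(k₁+k₂·C_A).
Integrating from C_{A0} to C_A: C_P = (0.0769/2.29)·ln[(0.0769+2.29·2.12)/(0.0769+2.29·0.443)] = 0.03358·ln(4.932/1.092) = 0.05064 mol·L⁻¹.
Y_P = C_P/C_{A0} = 0.05064/2.12 = 0.0239.

0.0239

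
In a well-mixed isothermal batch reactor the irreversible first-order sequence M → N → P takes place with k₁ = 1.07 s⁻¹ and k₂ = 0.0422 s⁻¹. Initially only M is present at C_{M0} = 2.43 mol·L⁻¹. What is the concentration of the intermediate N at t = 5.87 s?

The intermediate concentration in a first-order A→B→C sequence is C_N = k₁C_{M0}(e^(−k₁t) − e^(−k₂t))/(k₂−k₁).
e^(−k₁t) = e^(−1.07×5.87) = e^(−6.281) = 0.001872; e^(−k₂t) = e^(−0.2477) = 0.7806.
C_N = 1.07×2.43/(0.0422−1.07) × (0.001872−0.7806) = (-2.530)×(-0.7787) = 1.970 mol·L⁻¹.

1.97 mol·L⁻¹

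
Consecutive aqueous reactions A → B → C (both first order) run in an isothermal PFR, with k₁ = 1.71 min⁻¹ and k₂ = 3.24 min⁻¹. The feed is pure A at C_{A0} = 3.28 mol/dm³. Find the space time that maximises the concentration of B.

0.418 min

The intermediate peaks when r₁ = r₂, i.e. k₁e^(−k₁τ) = k₂e^(−k₂τ), giving τ_opt = ln(k₂/k₁)/(k₂−k₁).
= ln(3.24/1.71)/(3.24−1.71) = ln(1.895)/1.530 = 0.6391/1.530 = 0.418 min.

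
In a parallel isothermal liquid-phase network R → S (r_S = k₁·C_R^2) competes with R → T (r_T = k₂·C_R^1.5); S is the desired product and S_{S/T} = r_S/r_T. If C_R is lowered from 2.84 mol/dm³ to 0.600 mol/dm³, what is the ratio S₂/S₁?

0.460

S_{S/T} = (k₁/k₂)·C_R^0.5, so S₂/S₁ = (C_{R,2}/C_{R,1})^0.5.
= (0.600/2.84)^0.5 = (0.2113)^0.5 = 0.460.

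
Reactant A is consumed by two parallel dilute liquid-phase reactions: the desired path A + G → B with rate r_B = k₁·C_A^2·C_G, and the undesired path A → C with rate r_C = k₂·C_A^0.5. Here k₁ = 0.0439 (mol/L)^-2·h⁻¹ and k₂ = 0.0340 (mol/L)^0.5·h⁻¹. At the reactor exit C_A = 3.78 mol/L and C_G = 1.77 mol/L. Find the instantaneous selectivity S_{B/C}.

16.8

S_{B/C} = r_B/r_C = (k₁·C_A^2·C_G)/(k₂·C_A^0.5) = (k₁/k₂)·C_A^1.5·C_G.
= (0.0439×3.780^2×1.770) / (0.0340×3.780^0.5) = 1.110/0.06610 = 16.8.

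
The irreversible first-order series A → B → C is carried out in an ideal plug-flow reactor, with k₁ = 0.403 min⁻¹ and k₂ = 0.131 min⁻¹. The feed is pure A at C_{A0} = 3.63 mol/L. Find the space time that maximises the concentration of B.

4.13 min

The intermediate peaks when r₁ = r₂, i.e. k₁e^(−k₁τ) = k₂e^(−k₂τ), giving τ_opt = ln(k₂/k₁)/(k₂−k₁).
= ln(0.131/0.403)/(0.131−0.403) = ln(0.3251)/-0.2720 = -1.124/-0.2720 = 4.13 min.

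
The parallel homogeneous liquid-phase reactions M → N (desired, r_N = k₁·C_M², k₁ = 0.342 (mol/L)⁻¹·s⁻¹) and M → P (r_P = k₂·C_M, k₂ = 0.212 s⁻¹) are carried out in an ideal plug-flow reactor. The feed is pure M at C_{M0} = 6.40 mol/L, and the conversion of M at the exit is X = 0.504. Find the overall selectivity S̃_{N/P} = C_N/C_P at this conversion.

7.46

C_M = C_{M0}(1−X) = 3.174 mol/L.
Along a PFR/batch, dC_P/dC_M = −r_P/(r_N+r_P) = −k₂/(k₂+k₁·C_M).
Integrating from C_{M0} to C_M: C_P = (0.212/0.342)·ln[(0.212+0.342·6.40)/(0.212+0.342·3.17)] = 0.6199·ln(2.401/1.298) = 0.3814 mol/L.
Then C_N = (C_{M0}−C_M) − C_P = 3.226 − 0.3814 = 2.844 mol/L.
S̃_{N/P} = C_N/C_P = 2.844/0.3814 = 7.46.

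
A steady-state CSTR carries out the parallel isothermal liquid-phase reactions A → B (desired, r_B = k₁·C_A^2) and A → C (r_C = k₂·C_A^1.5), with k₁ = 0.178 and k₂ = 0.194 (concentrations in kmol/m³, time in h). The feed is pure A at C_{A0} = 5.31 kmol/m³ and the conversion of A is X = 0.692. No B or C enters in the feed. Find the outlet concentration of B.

1.98 kmol/m³

Exit C_A = C_{A0}(1−X) = 5.31×0.308 = 1.635 kmol/m³.
Rates in a CSTR are evaluated at the outlet concentration: r_B = 0.178×1.635^2 = 0.4761, r_C = 0.194×1.635^1.5 = 0.4058.
Fraction of consumed A going to B: r_B/(r_B+r_C) = 0.5399.
C_B = 0.5399·C_{A0}·X = 0.5399×5.31×0.692 = 1.98 kmol/m³.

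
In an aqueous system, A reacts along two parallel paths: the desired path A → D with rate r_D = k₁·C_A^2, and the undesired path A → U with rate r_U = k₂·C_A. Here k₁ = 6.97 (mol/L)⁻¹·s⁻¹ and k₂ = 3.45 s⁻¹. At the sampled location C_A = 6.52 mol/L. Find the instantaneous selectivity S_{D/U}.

13.2

S_{D/U} = r_D/r_U = (k₁·C_A^2)/(k₂·C_A) = (k₁/k₂)·C_A.
= (6.97×6.520^2) / (3.45×6.520) = 296.3/22.49 = 13.2.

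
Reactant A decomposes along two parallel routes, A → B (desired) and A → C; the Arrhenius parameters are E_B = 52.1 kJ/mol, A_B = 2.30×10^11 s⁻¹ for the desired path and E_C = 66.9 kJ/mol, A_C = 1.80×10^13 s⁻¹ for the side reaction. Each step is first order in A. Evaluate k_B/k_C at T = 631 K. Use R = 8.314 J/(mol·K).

With equal orders, S_{B/C} = k_B/k_C = (A_B/A_C)·exp[(E_C−E_B)/(RT)].
(E_C−E_B)/(RT) = (66.9−52.1)×10³/(8.314×631) = 14800/5246 = 2.821.
k_B/k_C = (2.30×10^11/1.80×10^13)·exp(2.821) = 0.01278 × 16.80 = 0.215.
Since E_B < E_C, lowering the temperature improves selectivity toward B.

0.215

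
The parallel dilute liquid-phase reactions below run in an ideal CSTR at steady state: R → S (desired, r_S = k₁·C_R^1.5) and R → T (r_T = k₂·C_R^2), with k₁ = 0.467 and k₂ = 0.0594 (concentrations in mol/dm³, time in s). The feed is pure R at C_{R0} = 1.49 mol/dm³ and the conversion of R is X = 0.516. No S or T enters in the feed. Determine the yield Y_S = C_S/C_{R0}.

0.466

Exit C_R = C_{R0}(1−X) = 1.49×0.484 = 0.7212 mol/dm³.
A CSTR operates uniformly at the exit composition, giving r_S = 0.2860 and r_T = 0.03089 (each k·C_R^n at C_R = 0.7212).
Fraction of consumed R going to S: r_S/(r_S+r_T) = 0.9025.
C_S = 0.9025·C_{R0}·X = 0.9025×1.49×0.516 = 0.694 mol/dm³; Y_S = C_S/C_{R0} = 0.466.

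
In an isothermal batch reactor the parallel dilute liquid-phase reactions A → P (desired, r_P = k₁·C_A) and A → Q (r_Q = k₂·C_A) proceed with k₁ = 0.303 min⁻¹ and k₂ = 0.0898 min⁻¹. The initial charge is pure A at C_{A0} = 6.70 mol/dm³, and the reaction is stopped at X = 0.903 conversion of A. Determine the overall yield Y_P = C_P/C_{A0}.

C_A = C_{A0}(1−X) = 0.6499 mol/dm³.
Both paths are first order in A, so the instantaneous fraction to P is constant: dC_P/d(−C_A) = k₁/(k₁+k₂) = 0.7714.
C_P = 0.7714·(C_{A0}−C_A) = 0.7714×6.050 = 4.67 mol/dm³.
Y_P = C_P/C_{A0} = 4.667/6.70 = 0.697.

0.697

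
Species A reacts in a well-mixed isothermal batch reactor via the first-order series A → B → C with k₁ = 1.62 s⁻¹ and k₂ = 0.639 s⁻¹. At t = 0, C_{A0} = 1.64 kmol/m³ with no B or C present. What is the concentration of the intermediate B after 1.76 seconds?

For first-order series with pure A initially, C_B(t) = k₁C_{A0}/(k₂−k₁)·(e^(−k₁t) − e^(−k₂t)).
e^(−k₁t) = e^(−1.62×1.76) = e^(−2.851) = 0.05777; e^(−k₂t) = e^(−1.125) = 0.3248.
C_B = 1.62×1.64/(0.639−1.62) × (0.05777−0.3248) = (-2.708)×(-0.2670) = 0.7231 kmol/m³.

0.723 kmol/m³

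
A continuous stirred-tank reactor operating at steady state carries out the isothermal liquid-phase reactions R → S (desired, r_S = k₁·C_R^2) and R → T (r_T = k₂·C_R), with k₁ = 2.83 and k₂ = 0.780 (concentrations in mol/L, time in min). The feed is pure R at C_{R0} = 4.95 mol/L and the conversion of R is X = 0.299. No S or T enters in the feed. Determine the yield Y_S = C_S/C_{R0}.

Exit C_R = C_{R0}(1−X) = 4.95×0.701 = 3.470 mol/L.
Rates in a CSTR are evaluated at the outlet concentration: r_S = 2.83×3.470^2 = 34.07, r_T = 0.780×3.470 = 2.707.
Fraction of consumed R going to S: r_S/(r_S+r_T) = 0.9264.
C_S = 0.9264·C_{R0}·X = 0.9264×4.95×0.299 = 1.37 mol/L; Y_S = C_S/C_{R0} = 0.277.

0.277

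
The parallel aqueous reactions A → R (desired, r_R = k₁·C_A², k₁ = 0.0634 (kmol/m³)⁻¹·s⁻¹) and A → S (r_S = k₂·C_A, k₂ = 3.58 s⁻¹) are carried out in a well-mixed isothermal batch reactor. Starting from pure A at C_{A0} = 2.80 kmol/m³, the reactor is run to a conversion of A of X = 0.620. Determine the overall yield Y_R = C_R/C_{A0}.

C_A = C_{A0}(1−X) = 1.064 kmol/m³.
Along a PFR/batch, dC_S/dC_A = −r_S/(r_R+r_S) = −k₂/(k₂+k₁·C_A).
Integrating from C_{A0} to C_A: C_S = (3.58/0.0634)·ln[(3.58+0.0634·2.80)/(3.58+0.0634·1.06)] = 56.47·ln(3.758/3.647) = 1.679 kmol/m³.
Then C_R = (C_{A0}−C_A) − C_S = 1.736 − 1.679 = 0.05731 kmol/m³.
Y_R = C_R/C_{A0} = 0.05731/2.80 = 0.0205.

0.0205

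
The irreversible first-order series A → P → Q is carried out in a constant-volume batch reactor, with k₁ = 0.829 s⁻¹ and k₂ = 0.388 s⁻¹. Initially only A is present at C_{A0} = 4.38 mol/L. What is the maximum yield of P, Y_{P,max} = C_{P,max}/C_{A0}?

0.513

For a first-order series the maximum intermediate yield is C_{P,max}/C_{A0} = (k₁/k₂)^[k₂/(k₂−k₁)].
= (0.829/0.388)^(0.388/(0.388−0.829)) = (2.137)^(-0.8798) = 0.5127.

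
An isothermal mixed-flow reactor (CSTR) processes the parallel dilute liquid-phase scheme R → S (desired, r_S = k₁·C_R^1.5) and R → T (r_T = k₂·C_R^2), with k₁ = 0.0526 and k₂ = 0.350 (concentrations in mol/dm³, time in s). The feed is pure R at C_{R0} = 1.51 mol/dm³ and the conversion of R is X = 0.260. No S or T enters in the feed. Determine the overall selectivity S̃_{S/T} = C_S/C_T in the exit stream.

0.142

Exit C_R = C_{R0}(1−X) = 1.51×0.740 = 1.117 mol/dm³.
Rates in a CSTR are evaluated at the outlet concentration: r_S = 0.0526×1.117^1.5 = 0.06213, r_T = 0.350×1.117^2 = 0.4370.
Overall selectivity = C_S/C_T = r_Sτ/(r_Tτ) = r_S/r_T = 0.142.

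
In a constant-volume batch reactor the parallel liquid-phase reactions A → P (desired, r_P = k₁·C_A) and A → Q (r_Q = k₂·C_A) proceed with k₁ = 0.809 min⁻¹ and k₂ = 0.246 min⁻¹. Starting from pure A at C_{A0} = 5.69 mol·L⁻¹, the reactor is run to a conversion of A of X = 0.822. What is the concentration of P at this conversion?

C_A = C_{A0}(1−X) = 1.013 mol·L⁻¹.
Both paths are first order in A, so the instantaneous fraction to P is constant: dC_P/d(−C_A) = k₁/(k₁+k₂) = 0.7668.
C_P = 0.7668·(C_{A0}−C_A) = 0.7668×4.677 = 3.59 mol·L⁻¹.

3.59 mol·L⁻¹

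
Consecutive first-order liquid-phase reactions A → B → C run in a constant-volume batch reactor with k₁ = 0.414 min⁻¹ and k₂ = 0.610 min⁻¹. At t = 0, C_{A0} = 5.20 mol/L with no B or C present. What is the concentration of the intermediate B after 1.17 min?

1.39 mol/L

The intermediate concentration in a first-order A→B→C sequence is C_B = k₁C_{A0}(e^(−k₁t) − e^(−k₂t))/(k₂−k₁).
e^(−k₁t) = e^(−0.414×1.17) = e^(−0.4844) = 0.6161; e^(−k₂t) = e^(−0.7137) = 0.4898.
C_B = 0.414×5.20/(0.610−0.414) × (0.6161−0.4898) = 10.98×0.1263 = 1.387 mol/L.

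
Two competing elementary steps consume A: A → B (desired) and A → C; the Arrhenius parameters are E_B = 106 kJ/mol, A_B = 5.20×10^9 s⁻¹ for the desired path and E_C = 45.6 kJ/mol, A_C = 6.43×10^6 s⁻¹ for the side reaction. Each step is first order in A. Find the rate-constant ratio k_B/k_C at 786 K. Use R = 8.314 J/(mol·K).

0.0783

Since both paths have the same order in A, the concentration cancels and S_{B/C} = k_B/k_C = (A_B/A_C)·exp[(E_C−E_B)/(RT)].
(E_C−E_B)/(RT) = (45.6−106)×10³/(8.314×786) = -60400/6535 = -9.243.
k_B/k_C = (5.20×10^9/6.43×10^6)·exp(-9.243) = 808.7 × 9.680×10^-5 = 0.0783.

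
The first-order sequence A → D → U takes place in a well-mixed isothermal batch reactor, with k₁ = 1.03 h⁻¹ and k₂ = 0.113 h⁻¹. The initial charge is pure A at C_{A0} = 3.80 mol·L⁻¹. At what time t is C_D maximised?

For first-order series the maximum of C_D occurs at t_opt = ln(k₂/k₁)/(k₂−k₁).
= ln(0.113/1.03)/(0.113−1.03) = ln(0.1097)/-0.9170 = -2.210/-0.9170 = 2.41 h.

2.41 h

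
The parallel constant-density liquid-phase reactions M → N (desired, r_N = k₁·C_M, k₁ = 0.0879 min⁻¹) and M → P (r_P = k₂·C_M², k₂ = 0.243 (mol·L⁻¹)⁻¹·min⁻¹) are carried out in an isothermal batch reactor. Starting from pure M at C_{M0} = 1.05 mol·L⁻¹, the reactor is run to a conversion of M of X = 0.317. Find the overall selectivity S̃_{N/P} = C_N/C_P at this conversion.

C_M = C_{M0}(1−X) = 0.7172 mol·L⁻¹.
Along a PFR/batch, dC_N/dC_M = −r_N/(r_N+r_P) = −k₁/(k₁+k₂·C_M).
Integrating from C_{M0} to C_M: C_N = (0.0879/0.243)·ln[(0.0879+0.243·1.05)/(0.0879+0.243·0.717)] = 0.3617·ln(0.3430/0.2622) = 0.09727 mol·L⁻¹.
C_P = (C_{M0}−C_M)−C_N = 0.2356 mol·L⁻¹; S̃_{N/P} = 0.09727/0.2356 = 0.413.

0.413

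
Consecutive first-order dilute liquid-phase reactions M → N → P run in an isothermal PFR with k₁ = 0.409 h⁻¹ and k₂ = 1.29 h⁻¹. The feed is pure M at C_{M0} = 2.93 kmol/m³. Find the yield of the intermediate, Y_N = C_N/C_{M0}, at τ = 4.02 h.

The intermediate concentration in a first-order A→B→C sequence is C_N = k₁C_{M0}(e^(−k₁τ) − e^(−k₂τ))/(k₂−k₁).
e^(−k₁τ) = e^(−0.409×4.02) = e^(−1.644) = 0.1932; e^(−k₂τ) = e^(−5.186) = 0.005595.
C_N = 0.409×2.93/(1.29−0.409) × (0.1932−0.005595) = 1.360×0.1876 = 0.2551 kmol/m³.
Y_N = C_N/C_{M0} = 0.2551/2.93 = 0.0871.

0.0871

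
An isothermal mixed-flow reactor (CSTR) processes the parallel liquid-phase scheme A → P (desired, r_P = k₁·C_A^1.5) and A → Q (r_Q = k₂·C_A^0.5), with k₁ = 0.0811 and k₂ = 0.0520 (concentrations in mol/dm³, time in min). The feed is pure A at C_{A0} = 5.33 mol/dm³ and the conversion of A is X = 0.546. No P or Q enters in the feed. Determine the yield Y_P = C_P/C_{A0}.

Exit C_A = C_{A0}(1−X) = 5.33×0.454 = 2.420 mol/dm³.
A CSTR operates uniformly at the exit composition, giving r_P = 0.3053 and r_Q = 0.08089 (each k·C_A^n at C_A = 2.420).
Fraction of consumed A going to P: r_P/(r_P+r_Q) = 0.7905.
C_P = 0.7905·C_{A0}·X = 0.7905×5.33×0.546 = 2.30 mol/dm³; Y_P = C_P/C_{A0} = 0.432.

0.432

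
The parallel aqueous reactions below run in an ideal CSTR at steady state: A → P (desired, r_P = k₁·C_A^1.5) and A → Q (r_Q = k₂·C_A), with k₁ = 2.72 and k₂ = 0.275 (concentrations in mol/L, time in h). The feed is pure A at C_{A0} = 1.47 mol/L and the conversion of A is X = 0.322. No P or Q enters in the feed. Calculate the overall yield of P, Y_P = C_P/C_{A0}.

0.292

Exit C_A = C_{A0}(1−X) = 1.47×0.678 = 0.9967 mol/L.
A CSTR operates uniformly at the exit composition, giving r_P = 2.706 and r_Q = 0.2741 (each k·C_A^n at C_A = 0.9967).
Fraction of consumed A going to P: r_P/(r_P+r_Q) = 0.9080.
C_P = 0.9080·C_{A0}·X = 0.9080×1.47×0.322 = 0.430 mol/L; Y_P = C_P/C_{A0} = 0.292.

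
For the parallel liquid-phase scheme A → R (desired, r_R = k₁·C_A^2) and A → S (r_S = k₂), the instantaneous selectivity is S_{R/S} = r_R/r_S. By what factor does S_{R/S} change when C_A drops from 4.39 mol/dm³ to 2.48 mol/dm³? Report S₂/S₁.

S_{R/S} = (k₁/k₂)·C_A^2, so S₂/S₁ = (C_{A,2}/C_{A,1})^2.
= (2.48/4.39)^2 = (0.5649)^2 = 0.319.
Selectivity toward R falls as C_A falls — high-concentration operation is favoured.

0.319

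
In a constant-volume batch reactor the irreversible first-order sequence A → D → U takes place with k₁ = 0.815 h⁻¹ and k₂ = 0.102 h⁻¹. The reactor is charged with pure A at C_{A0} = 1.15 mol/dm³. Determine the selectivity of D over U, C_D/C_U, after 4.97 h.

Solving the coupled first-order balances gives C_D(t) = [k₁/(k₂−k₁)]·C_{A0}·(e^(−k₁t) − e^(−k₂t)).
e^(−k₁t) = e^(−0.815×4.97) = e^(−4.051) = 0.01741; e^(−k₂t) = e^(−0.5069) = 0.6023.
C_D = 0.815×1.15/(0.102−0.815) × (0.01741−0.6023) = (-1.315)×(-0.5849) = 0.7689 mol/dm³.
C_A = C_{A0}e^(−k₁t) = 0.02002 mol/dm³, so C_U = C_{A0}−C_A−C_D = 0.3611 mol/dm³; C_D/C_U = 2.13.

2.13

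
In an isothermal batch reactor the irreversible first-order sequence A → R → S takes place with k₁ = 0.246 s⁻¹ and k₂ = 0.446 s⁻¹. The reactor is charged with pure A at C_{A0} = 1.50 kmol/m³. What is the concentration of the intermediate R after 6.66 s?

The intermediate concentration in a first-order A→B→C sequence is C_R = k₁C_{A0}(e^(−k₁t) − e^(−k₂t))/(k₂−k₁).
e^(−k₁t) = e^(−0.246×6.66) = e^(−1.638) = 0.1943; e^(−k₂t) = e^(−2.970) = 0.05128.
C_R = 0.246×1.50/(0.446−0.246) × (0.1943−0.05128) = 1.845×0.1430 = 0.2639 kmol/m³.

0.264 kmol/m³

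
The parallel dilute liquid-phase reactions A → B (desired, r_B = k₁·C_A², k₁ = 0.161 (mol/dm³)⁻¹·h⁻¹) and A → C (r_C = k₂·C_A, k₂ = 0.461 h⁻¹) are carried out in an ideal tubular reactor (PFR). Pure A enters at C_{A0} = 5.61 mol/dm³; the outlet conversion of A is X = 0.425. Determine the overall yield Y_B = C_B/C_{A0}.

0.256

C_A = C_{A0}(1−X) = 3.226 mol/dm³.
Along a PFR/batch, dC_C/dC_A = −r_C/(r_B+r_C) = −k₂/(k₂+k₁·C_A).
Integrating from C_{A0} to C_A: C_C = (0.461/0.161)·ln[(0.461+0.161·5.61)/(0.461+0.161·3.23)] = 2.863·ln(1.364/0.9803) = 0.9461 mol/dm³.
Then C_B = (C_{A0}−C_A) − C_C = 2.384 − 0.9461 = 1.438 mol/dm³.
Y_B = C_B/C_{A0} = 1.438/5.61 = 0.256.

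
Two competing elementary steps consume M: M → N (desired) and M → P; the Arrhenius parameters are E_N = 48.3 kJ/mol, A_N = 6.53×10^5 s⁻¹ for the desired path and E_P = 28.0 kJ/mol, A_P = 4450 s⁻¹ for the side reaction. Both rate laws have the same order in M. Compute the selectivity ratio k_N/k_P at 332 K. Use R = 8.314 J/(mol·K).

With equal orders, S_{N/P} = k_N/k_P = (A_N/A_P)·exp[(E_P−E_N)/(RT)].
(E_P−E_N)/(RT) = (28.0−48.3)×10³/(8.314×332) = -20300/2760 = -7.354.
k_N/k_P = (6.53×10^5/4450)·exp(-7.354) = 146.7 × 6.398×10^-4 = 0.0939.

0.0939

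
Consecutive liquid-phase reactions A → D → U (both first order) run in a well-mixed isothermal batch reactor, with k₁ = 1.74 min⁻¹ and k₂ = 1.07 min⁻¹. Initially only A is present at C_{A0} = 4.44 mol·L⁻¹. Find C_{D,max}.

2.04 mol·L⁻¹

At the optimum, C_{D,max}/C_{A0} = (k₁/k₂)^[k₂/(k₂−k₁)].
= (1.74/1.07)^(1.07/(1.07−1.74)) = (1.626)^(-1.597) = 0.4600.
C_{D,max} = 0.4600×4.44 = 2.04 mol·L⁻¹.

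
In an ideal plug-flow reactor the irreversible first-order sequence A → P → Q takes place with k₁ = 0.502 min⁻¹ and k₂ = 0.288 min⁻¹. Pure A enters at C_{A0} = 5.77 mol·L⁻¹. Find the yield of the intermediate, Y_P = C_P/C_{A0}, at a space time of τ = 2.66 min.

For first-order series with pure A initially, C_P(τ) = k₁C_{A0}/(k₂−k₁)·(e^(−k₁τ) − e^(−k₂τ)).
e^(−k₁τ) = e^(−0.502×2.66) = e^(−1.335) = 0.2631; e^(−k₂τ) = e^(−0.7661) = 0.4648.
C_P = 0.502×5.77/(0.288−0.502) × (0.2631−0.4648) = (-13.54)×(-0.2018) = 2.731 mol·L⁻¹.
Y_P = C_P/C_{A0} = 2.731/5.77 = 0.473.

0.473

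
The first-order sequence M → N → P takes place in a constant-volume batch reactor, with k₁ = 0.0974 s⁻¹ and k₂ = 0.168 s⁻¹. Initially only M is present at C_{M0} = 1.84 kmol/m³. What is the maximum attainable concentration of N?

0.503 kmol/m³

Evaluating C_N at t_opt = ln(k₂/k₁)/(k₂−k₁) gives C_{N,max}/C_{M0} = (k₁/k₂)^[k₂/(k₂−k₁)].
= (0.0974/0.168)^(0.168/(0.168−0.0974)) = (0.5798)^(2.380) = 0.2733.
C_{N,max} = 0.2733×1.84 = 0.503 kmol/m³.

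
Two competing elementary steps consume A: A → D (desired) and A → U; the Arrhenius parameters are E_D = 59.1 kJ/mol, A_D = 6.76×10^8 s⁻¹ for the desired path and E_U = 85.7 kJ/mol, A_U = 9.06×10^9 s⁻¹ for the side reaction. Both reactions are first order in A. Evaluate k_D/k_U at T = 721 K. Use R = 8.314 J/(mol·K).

k_D/k_U = (A_D/A_U)·exp[−(E_D−E_U)/(RT)] = (A_D/A_U)·exp[(E_U−E_D)/(RT)].
(E_U−E_D)/(RT) = (85.7−59.1)×10³/(8.314×721) = 26600/5994 = 4.437.
k_D/k_U = (6.76×10^8/9.06×10^9)·exp(4.437) = 0.07461 × 84.56 = 6.31.
Since E_D < E_U, lowering the temperature improves selectivity toward D.

6.31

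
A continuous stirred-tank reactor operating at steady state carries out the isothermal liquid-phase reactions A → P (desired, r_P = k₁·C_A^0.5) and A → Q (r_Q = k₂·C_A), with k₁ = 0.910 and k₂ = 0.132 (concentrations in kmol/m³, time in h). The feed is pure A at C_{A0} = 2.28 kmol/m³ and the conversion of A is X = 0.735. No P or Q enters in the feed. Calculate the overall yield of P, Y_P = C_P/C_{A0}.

0.661

Exit C_A = C_{A0}(1−X) = 2.28×0.265 = 0.6042 kmol/m³.
In a CSTR the entire volume is at exit conditions, so r_P = 0.910×0.6042^0.5 = 0.7073 and r_Q = 0.132×0.6042 = 0.07975.
Fraction of consumed A going to P: r_P/(r_P+r_Q) = 0.8987.
C_P = 0.8987·C_{A0}·X = 0.8987×2.28×0.735 = 1.51 kmol/m³; Y_P = C_P/C_{A0} = 0.661.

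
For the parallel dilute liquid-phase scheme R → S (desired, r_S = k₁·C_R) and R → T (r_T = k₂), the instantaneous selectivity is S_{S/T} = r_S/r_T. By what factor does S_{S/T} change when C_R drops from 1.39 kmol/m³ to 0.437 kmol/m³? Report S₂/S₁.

0.314

S_{S/T} = (k₁/k₂)·C_R, so S₂/S₁ = (C_{R,2}/C_{R,1}).
= 0.437/1.39 = 0.314.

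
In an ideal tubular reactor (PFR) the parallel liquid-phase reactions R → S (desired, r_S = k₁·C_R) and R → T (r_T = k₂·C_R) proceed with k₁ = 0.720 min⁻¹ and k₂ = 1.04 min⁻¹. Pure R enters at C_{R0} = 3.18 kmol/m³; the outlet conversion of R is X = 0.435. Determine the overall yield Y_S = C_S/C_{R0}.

0.178

C_R = C_{R0}(1−X) = 1.797 kmol/m³.
Both paths are first order in R, so the instantaneous fraction to S is constant: dC_S/d(−C_R) = k₁/(k₁+k₂) = 0.4091.
C_S = 0.4091·(C_{R0}−C_R) = 0.4091×1.383 = 0.566 kmol/m³.
Y_S = C_S/C_{R0} = 0.5659/3.18 = 0.178.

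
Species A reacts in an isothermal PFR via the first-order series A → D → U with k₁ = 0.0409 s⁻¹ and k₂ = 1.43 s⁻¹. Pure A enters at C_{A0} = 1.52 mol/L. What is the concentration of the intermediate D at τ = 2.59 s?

For first-order series with pure A initially, C_D(τ) = k₁C_{A0}/(k₂−k₁)·(e^(−k₁τ) − e^(−k₂τ)).
e^(−k₁τ) = e^(−0.0409×2.59) = e^(−0.1059) = 0.8995; e^(−k₂τ) = e^(−3.704) = 0.02463.
C_D = 0.0409×1.52/(1.43−0.0409) × (0.8995−0.02463) = 0.04475×0.8749 = 0.03915 mol/L.

0.0392 mol/L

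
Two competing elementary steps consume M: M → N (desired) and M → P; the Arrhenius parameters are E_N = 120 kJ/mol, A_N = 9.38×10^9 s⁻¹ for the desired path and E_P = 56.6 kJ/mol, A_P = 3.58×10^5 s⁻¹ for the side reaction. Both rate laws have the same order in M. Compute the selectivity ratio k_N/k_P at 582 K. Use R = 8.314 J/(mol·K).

0.0535

k_N/k_P = (A_N/A_P)·exp[−(E_N−E_P)/(RT)] = (A_N/A_P)·exp[(E_P−E_N)/(RT)].
(E_P−E_N)/(RT) = (56.6−120)×10³/(8.314×582) = -63400/4839 = -13.10.
k_N/k_P = (9.38×10^9/3.58×10^5)·exp(-13.10) = 26201 × 2.040×10^-6 = 0.0535.
Since E_N > E_P, raising the temperature improves selectivity toward N.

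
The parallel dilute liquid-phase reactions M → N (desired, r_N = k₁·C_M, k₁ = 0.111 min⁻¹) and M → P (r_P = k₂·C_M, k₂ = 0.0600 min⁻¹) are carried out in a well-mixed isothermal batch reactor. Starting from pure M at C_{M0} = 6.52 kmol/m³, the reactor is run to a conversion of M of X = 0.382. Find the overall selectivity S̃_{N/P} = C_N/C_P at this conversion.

C_M = C_{M0}(1−X) = 4.029 kmol/m³.
Both paths are first order in M, so the instantaneous fraction to N is constant: dC_N/d(−C_M) = k₁/(k₁+k₂) = 0.6491.
C_N = 0.6491·(C_{M0}−C_M) = 0.6491×2.491 = 1.62 kmol/m³.
C_P = (C_{M0}−C_M)−C_N = 0.8739 kmol/m³; S̃_{N/P} = 1.617/0.8739 = 1.85.

1.85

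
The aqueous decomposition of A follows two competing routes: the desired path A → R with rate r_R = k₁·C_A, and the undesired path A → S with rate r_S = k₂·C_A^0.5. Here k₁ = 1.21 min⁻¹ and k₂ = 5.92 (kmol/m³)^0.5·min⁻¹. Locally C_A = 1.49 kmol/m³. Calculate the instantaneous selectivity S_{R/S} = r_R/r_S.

S_{R/S} = r_R/r_S = (k₁·C_A)/(k₂·C_A^0.5) = (k₁/k₂)·C_A^0.5.
= (1.21×1.490) / (5.92×1.490^0.5) = 1.803/7.226 = 0.249.

0.249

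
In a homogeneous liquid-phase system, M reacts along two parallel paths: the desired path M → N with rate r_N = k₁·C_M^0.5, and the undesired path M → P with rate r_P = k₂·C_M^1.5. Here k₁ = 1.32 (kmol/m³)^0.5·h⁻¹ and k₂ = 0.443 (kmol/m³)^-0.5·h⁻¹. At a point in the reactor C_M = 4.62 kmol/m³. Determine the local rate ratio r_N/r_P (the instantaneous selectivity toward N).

S_{N/P} = r_N/r_P = (k₁·C_M^0.5)/(k₂·C_M^1.5) = (k₁/k₂)·C_M⁻¹.
= (1.32×4.620^0.5) / (0.443×4.620^1.5) = 2.837/4.399 = 0.645.

0.645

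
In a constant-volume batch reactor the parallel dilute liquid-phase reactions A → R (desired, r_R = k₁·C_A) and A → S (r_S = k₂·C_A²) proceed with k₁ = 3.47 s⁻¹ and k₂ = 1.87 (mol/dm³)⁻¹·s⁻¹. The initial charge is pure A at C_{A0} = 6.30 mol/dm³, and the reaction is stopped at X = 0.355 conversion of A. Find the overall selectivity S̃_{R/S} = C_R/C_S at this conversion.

C_A = C_{A0}(1−X) = 4.064 mol/dm³.
Along a PFR/batch, dC_R/dC_A = −r_R/(r_R+r_S) = −k₁/(k₁+k₂·C_A).
Integrating from C_{A0} to C_A: C_R = (3.47/1.87)·ln[(3.47+1.87·6.30)/(3.47+1.87·4.06)] = 1.856·ln(15.25/11.07) = 0.5948 mol/dm³.
C_S = (C_{A0}−C_A)−C_R = 1.642 mol/dm³; S̃_{R/S} = 0.5948/1.642 = 0.362.

0.362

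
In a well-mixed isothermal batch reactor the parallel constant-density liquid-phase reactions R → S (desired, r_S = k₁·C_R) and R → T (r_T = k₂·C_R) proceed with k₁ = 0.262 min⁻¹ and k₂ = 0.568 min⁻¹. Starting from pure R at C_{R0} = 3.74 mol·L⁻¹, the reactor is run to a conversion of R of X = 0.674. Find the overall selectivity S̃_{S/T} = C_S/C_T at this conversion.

0.461

C_R = C_{R0}(1−X) = 1.219 mol·L⁻¹.
Both paths are first order in R, so the instantaneous fraction to S is constant: dC_S/d(−C_R) = k₁/(k₁+k₂) = 0.3157.
C_S = 0.3157·(C_{R0}−C_R) = 0.3157×2.521 = 0.796 mol·L⁻¹.
C_T = (C_{R0}−C_R)−C_S = 1.725 mol·L⁻¹; S̃_{S/T} = 0.7957/1.725 = 0.461.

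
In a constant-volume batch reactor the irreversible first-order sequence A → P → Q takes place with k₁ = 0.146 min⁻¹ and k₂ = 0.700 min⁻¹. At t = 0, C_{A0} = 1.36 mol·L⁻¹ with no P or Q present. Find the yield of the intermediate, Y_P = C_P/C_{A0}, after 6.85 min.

0.0948

The intermediate concentration in a first-order A→B→C sequence is C_P = k₁C_{A0}(e^(−k₁t) − e^(−k₂t))/(k₂−k₁).
e^(−k₁t) = e^(−0.146×6.85) = e^(−1.000) = 0.3678; e^(−k₂t) = e^(−4.795) = 0.008271.
C_P = 0.146×1.36/(0.700−0.146) × (0.3678−0.008271) = 0.3584×0.3596 = 0.1289 mol·L⁻¹.
Y_P = C_P/C_{A0} = 0.1289/1.36 = 0.0948.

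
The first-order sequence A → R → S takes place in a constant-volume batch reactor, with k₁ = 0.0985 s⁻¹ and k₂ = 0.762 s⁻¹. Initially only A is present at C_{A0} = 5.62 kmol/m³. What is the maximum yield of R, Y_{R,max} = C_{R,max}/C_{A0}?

For a first-order series the maximum intermediate yield is C_{R,max}/C_{A0} = (k₁/k₂)^[k₂/(k₂−k₁)].
= (0.0985/0.762)^(0.762/(0.762−0.0985)) = (0.1293)^(1.148) = 0.09541.

0.0954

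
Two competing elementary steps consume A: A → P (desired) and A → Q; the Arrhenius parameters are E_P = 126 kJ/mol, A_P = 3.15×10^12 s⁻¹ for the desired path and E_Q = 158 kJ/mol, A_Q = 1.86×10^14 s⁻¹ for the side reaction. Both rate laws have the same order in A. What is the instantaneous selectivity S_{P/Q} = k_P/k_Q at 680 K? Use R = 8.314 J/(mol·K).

Since both paths have the same order in A, the concentration cancels and S_{P/Q} = k_P/k_Q = (A_P/A_Q)·exp[(E_Q−E_P)/(RT)].
(E_Q−E_P)/(RT) = (158−126)×10³/(8.314×680) = 32000/5654 = 5.660.
k_P/k_Q = (3.15×10^12/1.86×10^14)·exp(5.660) = 0.01694 × 287.2 = 4.86.

4.86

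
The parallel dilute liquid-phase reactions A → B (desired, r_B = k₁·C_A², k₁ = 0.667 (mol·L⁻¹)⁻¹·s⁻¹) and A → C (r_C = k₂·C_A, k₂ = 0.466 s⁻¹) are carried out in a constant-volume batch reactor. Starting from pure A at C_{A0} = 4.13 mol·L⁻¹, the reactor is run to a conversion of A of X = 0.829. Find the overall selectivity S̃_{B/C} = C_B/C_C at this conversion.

C_A = C_{A0}(1−X) = 0.7062 mol·L⁻¹.
Along a PFR/batch, dC_C/dC_A = −r_C/(r_B+r_C) = −k₂/(k₂+k₁·C_A).
Integrating from C_{A0} to C_A: C_C = (0.466/0.667)·ln[(0.466+0.667·4.13)/(0.466+0.667·0.706)] = 0.6987·ln(3.221/0.9371) = 0.8626 mol·L⁻¹.
Then C_B = (C_{A0}−C_A) − C_C = 3.424 − 0.8626 = 2.561 mol·L⁻¹.
S̃_{B/C} = C_B/C_C = 2.561/0.8626 = 2.97.

2.97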